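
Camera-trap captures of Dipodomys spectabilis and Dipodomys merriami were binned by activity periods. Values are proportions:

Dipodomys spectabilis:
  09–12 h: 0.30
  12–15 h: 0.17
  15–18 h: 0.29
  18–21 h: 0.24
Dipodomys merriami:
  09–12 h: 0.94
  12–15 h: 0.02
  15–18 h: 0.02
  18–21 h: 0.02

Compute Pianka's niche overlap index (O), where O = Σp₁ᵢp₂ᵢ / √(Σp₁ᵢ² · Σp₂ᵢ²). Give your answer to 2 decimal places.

0.62

Σ p₁ᵢp₂ᵢ = 0.2820 + 0.0034 + 0.0058 + 0.0048 = 0.2960
Σp_1ᵢ² = 0.30² + 0.17² + 0.29² + 0.24² = 0.0900 + 0.0289 + 0.0841 + 0.0576 = 0.2606
Σp_2ᵢ² = 0.94² + 0.02² + 0.02² + 0.02² = 0.8836 + 0.0004 + 0.0004 + 0.0004 = 0.8848
O = 0.2960 / √(0.2606 × 0.8848) = 0.2960 / 0.48019 = 0.6164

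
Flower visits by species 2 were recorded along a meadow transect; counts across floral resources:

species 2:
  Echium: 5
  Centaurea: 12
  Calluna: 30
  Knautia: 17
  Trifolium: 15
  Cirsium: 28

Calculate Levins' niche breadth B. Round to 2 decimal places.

4.84

Proportions for species 2 (n=107): 5/107=0.0467, 12/107=0.1121, 30/107=0.2804, 17/107=0.1589, 15/107=0.1402, 28/107=0.2617
Σpᵢ² = 0.0467² + 0.1121² + 0.2804² + 0.1589² + 0.1402² + 0.2617² = 0.002181 + 0.012566 + 0.078624 + 0.025249 + 0.019656 + 0.068487 = 0.206763
B = 1 / 0.206763 = 4.8365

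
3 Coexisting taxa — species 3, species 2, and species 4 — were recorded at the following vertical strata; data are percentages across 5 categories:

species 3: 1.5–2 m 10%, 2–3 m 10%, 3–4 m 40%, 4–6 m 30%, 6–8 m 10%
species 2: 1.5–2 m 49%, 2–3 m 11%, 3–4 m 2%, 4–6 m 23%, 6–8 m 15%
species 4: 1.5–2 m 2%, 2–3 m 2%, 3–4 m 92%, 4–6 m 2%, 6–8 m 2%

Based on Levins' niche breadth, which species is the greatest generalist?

Convert percentages to proportions (divide by 100).
Σp_3ᵢ² = 0.10² + 0.10² + 0.40² + 0.30² + 0.10² = 0.0100 + 0.0100 + 0.1600 + 0.0900 + 0.0100 = 0.2800
B_3 = 1 / 0.2800 = 3.5714
Σp_2ᵢ² = 0.49² + 0.11² + 0.02² + 0.23² + 0.15² = 0.2401 + 0.0121 + 0.0004 + 0.0529 + 0.0225 = 0.3280
B_2 = 1 / 0.3280 = 3.0488
Σp_4ᵢ² = 0.02² + 0.02² + 0.92² + 0.02² + 0.02² = 0.0004 + 0.0004 + 0.8464 + 0.0004 + 0.0004 = 0.8480
B_4 = 1 / 0.8480 = 1.1792
Highest B → broadest niche (most generalist): species 3 (B = 3.57).

species 3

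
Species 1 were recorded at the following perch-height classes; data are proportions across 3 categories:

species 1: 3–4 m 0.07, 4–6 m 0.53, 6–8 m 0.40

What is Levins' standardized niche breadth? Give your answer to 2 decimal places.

0.62

Σpᵢ² = 0.07² + 0.53² + 0.40² = 0.0049 + 0.2809 + 0.1600 = 0.4458
B = 1 / 0.4458 = 2.2432
Bₛ = (B − 1)/(n − 1) = (2.2432 − 1)/(3 − 1) = 1.2432/2 = 0.6216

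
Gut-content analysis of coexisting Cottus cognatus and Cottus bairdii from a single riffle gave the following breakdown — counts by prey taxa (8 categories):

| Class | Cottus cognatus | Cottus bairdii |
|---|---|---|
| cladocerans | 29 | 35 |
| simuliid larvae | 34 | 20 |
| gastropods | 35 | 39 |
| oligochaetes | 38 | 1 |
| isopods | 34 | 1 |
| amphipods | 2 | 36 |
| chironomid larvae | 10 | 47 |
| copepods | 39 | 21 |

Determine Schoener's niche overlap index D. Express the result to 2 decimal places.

0.56

Proportions for Cottus cognatus (n=221): 29/221=0.1312, 34/221=0.1538, 35/221=0.1584, 38/221=0.1719, 34/221=0.1538, 2/221=0.0090, 10/221=0.0452, 39/221=0.1765
Proportions for Cottus bairdii (n=200): 35/200=0.1750, 20/200=0.1000, 39/200=0.1950, 1/200=0.0050, 1/200=0.0050, 36/200=0.1800, 47/200=0.2350, 21/200=0.1050
Σ|p₁ᵢ − p₂ᵢ| = 0.0438 + 0.0538 + 0.0366 + 0.1669 + 0.1488 + 0.1710 + 0.1898 + 0.0715 = 0.8822
D = 1 − ½ × 0.8822 = 1 − 0.44110 = 0.55890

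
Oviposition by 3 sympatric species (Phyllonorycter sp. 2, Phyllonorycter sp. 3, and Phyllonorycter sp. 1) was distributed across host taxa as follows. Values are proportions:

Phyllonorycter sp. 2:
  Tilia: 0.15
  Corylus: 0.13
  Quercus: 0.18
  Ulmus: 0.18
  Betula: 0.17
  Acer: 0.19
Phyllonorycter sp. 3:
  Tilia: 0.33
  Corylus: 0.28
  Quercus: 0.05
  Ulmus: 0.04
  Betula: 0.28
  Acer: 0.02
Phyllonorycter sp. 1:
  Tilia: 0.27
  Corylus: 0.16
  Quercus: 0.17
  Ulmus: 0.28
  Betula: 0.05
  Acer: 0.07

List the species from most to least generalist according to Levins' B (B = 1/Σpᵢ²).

Phyllonorycter sp. 2 > Phyllonorycter sp. 1 > Phyllonorycter sp. 3

Σp_2ᵢ² = 0.15² + 0.13² + 0.18² + 0.18² + 0.17² + 0.19² = 0.0225 + 0.0169 + 0.0324 + 0.0324 + 0.0289 + 0.0361 = 0.1692
B_2 = 1 / 0.1692 = 5.9102
Σp_3ᵢ² = 0.33² + 0.28² + 0.05² + 0.04² + 0.28² + 0.02² = 0.1089 + 0.0784 + 0.0025 + 0.0016 + 0.0784 + 0.0004 = 0.2702
B_3 = 1 / 0.2702 = 3.7010
Σp_1ᵢ² = 0.27² + 0.16² + 0.17² + 0.28² + 0.05² + 0.07² = 0.0729 + 0.0256 + 0.0289 + 0.0784 + 0.0025 + 0.0049 = 0.2132
B_1 = 1 / 0.2132 = 4.6904
Ranking by B (broadest → narrowest): Phyllonorycter sp. 2 (5.91) > Phyllonorycter sp. 1 (4.69) > Phyllonorycter sp. 3 (3.70)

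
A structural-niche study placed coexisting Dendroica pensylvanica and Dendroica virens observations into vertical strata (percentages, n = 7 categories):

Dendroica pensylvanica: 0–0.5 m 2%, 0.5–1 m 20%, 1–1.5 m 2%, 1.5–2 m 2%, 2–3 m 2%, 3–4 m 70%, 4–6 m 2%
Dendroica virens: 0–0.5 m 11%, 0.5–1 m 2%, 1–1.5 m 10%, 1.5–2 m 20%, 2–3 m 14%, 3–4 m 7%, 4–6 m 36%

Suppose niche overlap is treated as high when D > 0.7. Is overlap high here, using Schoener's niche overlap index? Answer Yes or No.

Convert percentages to proportions (divide by 100).
Σ|p₁ᵢ − p₂ᵢ| = 0.09 + 0.18 + 0.08 + 0.18 + 0.12 + 0.63 + 0.34 = 1.62
D = 1 − ½ × 1.62 = 1 − 0.810 = 0.1900
D = 0.1900 < 0.7 → No.

No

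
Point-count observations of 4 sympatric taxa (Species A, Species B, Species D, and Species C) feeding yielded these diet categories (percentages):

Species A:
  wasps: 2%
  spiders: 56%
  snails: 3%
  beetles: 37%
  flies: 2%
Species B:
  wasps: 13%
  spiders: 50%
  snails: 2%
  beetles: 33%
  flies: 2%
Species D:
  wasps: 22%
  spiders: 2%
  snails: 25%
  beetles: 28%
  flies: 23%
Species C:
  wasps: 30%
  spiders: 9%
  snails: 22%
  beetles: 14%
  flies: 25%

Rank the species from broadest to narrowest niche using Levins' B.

Species C > Species D > Species B > Species A

Convert percentages to proportions (divide by 100).
Σp_Aᵢ² = 0.02² + 0.56² + 0.03² + 0.37² + 0.02² = 0.0004 + 0.3136 + 0.0009 + 0.1369 + 0.0004 = 0.4522
B_A = 1 / 0.4522 = 2.2114
Σp_Bᵢ² = 0.13² + 0.50² + 0.02² + 0.33² + 0.02² = 0.0169 + 0.2500 + 0.0004 + 0.1089 + 0.0004 = 0.3766
B_B = 1 / 0.3766 = 2.6553
Σp_Dᵢ² = 0.22² + 0.02² + 0.25² + 0.28² + 0.23² = 0.0484 + 0.0004 + 0.0625 + 0.0784 + 0.0529 = 0.2426
B_D = 1 / 0.2426 = 4.1220
Σp_Cᵢ² = 0.30² + 0.09² + 0.22² + 0.14² + 0.25² = 0.0900 + 0.0081 + 0.0484 + 0.0196 + 0.0625 = 0.2286
B_C = 1 / 0.2286 = 4.3745
Ranking by B (broadest → narrowest): Species C (4.37) > Species D (4.12) > Species B (2.66) > Species A (2.21)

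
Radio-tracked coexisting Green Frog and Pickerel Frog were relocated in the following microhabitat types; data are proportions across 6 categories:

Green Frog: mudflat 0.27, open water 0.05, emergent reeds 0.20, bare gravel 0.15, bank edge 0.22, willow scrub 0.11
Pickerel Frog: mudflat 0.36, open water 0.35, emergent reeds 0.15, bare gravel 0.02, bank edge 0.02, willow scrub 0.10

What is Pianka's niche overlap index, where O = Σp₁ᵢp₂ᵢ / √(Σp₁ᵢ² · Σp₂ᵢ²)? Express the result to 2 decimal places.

0.69

Σ p₁ᵢp₂ᵢ = 0.0972 + 0.0175 + 0.0300 + 0.0030 + 0.0044 + 0.0110 = 0.1631
Σp_1ᵢ² = 0.27² + 0.05² + 0.20² + 0.15² + 0.22² + 0.11² = 0.0729 + 0.0025 + 0.0400 + 0.0225 + 0.0484 + 0.0121 = 0.1984
Σp_2ᵢ² = 0.36² + 0.35² + 0.15² + 0.02² + 0.02² + 0.10² = 0.1296 + 0.1225 + 0.0225 + 0.0004 + 0.0004 + 0.0100 = 0.2854
O = 0.1631 / √(0.1984 × 0.2854) = 0.1631 / 0.23796 = 0.6854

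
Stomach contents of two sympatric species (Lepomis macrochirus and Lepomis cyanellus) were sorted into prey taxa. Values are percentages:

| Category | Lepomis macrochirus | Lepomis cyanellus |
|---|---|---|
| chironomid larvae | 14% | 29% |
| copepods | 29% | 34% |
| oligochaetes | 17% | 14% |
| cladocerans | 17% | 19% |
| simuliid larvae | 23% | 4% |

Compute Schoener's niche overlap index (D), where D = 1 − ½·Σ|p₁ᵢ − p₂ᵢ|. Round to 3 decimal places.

0.780

Convert percentages to proportions (divide by 100).
Σ|p₁ᵢ − p₂ᵢ| = 0.15 + 0.05 + 0.03 + 0.02 + 0.19 = 0.44
D = 1 − ½ × 0.44 = 1 − 0.220 = 0.78000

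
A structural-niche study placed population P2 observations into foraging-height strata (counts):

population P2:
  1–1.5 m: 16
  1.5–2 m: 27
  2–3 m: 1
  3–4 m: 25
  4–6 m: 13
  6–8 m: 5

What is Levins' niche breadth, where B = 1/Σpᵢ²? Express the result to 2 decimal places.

Proportions for population P2 (n=87): 16/87=0.1839, 27/87=0.3103, 1/87=0.0115, 25/87=0.2874, 13/87=0.1494, 5/87=0.0575
Σpᵢ² = 0.1839² + 0.3103² + 0.0115² + 0.2874² + 0.1494² + 0.0575² = 0.033819 + 0.096286 + 0.000132 + 0.082599 + 0.022320 + 0.003306 = 0.238462
B = 1 / 0.238462 = 4.1935

4.19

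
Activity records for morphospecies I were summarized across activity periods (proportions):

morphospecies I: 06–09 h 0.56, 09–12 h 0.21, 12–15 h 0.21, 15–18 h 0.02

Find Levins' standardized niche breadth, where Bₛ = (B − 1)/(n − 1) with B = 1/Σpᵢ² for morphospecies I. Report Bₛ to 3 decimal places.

Σpᵢ² = 0.56² + 0.21² + 0.21² + 0.02² = 0.3136 + 0.0441 + 0.0441 + 0.0004 = 0.4022
B = 1 / 0.4022 = 2.48633
Bₛ = (B − 1)/(n − 1) = (2.48633 − 1)/(4 − 1) = 1.48633/3 = 0.49544

0.495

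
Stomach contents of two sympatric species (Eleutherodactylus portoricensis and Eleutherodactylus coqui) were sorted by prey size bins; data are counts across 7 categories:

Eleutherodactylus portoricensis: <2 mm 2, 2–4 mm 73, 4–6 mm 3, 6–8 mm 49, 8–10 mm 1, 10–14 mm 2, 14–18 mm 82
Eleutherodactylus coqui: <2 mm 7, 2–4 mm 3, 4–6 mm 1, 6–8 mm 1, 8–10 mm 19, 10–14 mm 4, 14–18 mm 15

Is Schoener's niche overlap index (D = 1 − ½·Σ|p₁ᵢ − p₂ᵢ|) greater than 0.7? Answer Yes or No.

No

Proportions for Eleutherodactylus portoricensis (n=212): 2/212=0.0094, 73/212=0.3443, 3/212=0.0142, 49/212=0.2311, 1/212=0.0047, 2/212=0.0094, 82/212=0.3868
Proportions for Eleutherodactylus coqui (n=50): 7/50=0.1400, 3/50=0.0600, 1/50=0.0200, 1/50=0.0200, 19/50=0.3800, 4/50=0.0800, 15/50=0.3000
Σ|p₁ᵢ − p₂ᵢ| = 0.1306 + 0.2843 + 0.0058 + 0.2111 + 0.3753 + 0.0706 + 0.0868 = 1.1645
D = 1 − ½ × 1.1645 = 1 − 0.58225 = 0.41775
D = 0.41775 < 0.7 → No.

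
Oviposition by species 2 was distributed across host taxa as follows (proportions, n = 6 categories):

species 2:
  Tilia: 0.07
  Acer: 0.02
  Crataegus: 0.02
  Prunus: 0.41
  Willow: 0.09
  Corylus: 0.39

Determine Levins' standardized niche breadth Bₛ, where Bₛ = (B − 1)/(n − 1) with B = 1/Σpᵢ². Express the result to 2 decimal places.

Σpᵢ² = 0.07² + 0.02² + 0.02² + 0.41² + 0.09² + 0.39² = 0.0049 + 0.0004 + 0.0004 + 0.1681 + 0.0081 + 0.1521 = 0.3340
B = 1 / 0.3340 = 2.9940
Bₛ = (B − 1)/(n − 1) = (2.9940 − 1)/(6 − 1) = 1.9940/5 = 0.3988

0.40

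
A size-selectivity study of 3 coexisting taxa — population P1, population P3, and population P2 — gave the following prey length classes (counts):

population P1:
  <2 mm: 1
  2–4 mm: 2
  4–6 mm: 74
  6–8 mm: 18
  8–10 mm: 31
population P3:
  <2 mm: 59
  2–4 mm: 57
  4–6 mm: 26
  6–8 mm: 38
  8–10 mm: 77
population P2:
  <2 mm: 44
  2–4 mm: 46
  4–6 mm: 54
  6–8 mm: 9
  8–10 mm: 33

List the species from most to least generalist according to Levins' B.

population P3 > population P2 > population P1

Proportions for population P1 (n=126): 1/126=0.0079, 2/126=0.0159, 74/126=0.5873, 18/126=0.1429, 31/126=0.2460
Proportions for population P3 (n=257): 59/257=0.2296, 57/257=0.2218, 26/257=0.1012, 38/257=0.1479, 77/257=0.2996
Proportions for population P2 (n=186): 44/186=0.2366, 46/186=0.2473, 54/186=0.2903, 9/186=0.0484, 33/186=0.1774
Σp_P1ᵢ² = 0.0079² + 0.0159² + 0.5873² + 0.1429² + 0.2460² = 0.000062 + 0.000253 + 0.344921 + 0.020420 + 0.060516 = 0.426172
B_P1 = 1 / 0.426172 = 2.3465
Σp_P3ᵢ² = 0.2296² + 0.2218² + 0.1012² + 0.1479² + 0.2996² = 0.052716 + 0.049195 + 0.010241 + 0.021874 + 0.089760 = 0.223786
B_P3 = 1 / 0.223786 = 4.4686
Σp_P2ᵢ² = 0.2366² + 0.2473² + 0.2903² + 0.0484² + 0.1774² = 0.055980 + 0.061157 + 0.084274 + 0.002343 + 0.031471 = 0.235225
B_P2 = 1 / 0.235225 = 4.2512
Ranking by B (broadest → narrowest): population P3 (4.47) > population P2 (4.25) > population P1 (2.35)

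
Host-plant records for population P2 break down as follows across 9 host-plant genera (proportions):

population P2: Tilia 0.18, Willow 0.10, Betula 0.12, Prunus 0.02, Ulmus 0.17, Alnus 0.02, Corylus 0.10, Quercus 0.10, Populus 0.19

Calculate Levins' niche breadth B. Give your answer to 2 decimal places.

Σpᵢ² = 0.18² + 0.10² + 0.12² + 0.02² + 0.17² + 0.02² + 0.10² + 0.10² + 0.19² = 0.0324 + 0.0100 + 0.0144 + 0.0004 + 0.0289 + 0.0004 + 0.0100 + 0.0100 + 0.0361 = 0.1426
B = 1 / 0.1426 = 7.0126

7.01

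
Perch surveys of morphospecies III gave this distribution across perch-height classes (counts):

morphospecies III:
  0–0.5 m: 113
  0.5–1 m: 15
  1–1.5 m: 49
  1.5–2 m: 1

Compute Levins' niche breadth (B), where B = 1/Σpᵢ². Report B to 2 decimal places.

Proportions for morphospecies III (n=178): 113/178=0.6348, 15/178=0.0843, 49/178=0.2753, 1/178=0.0056
Σpᵢ² = 0.6348² + 0.0843² + 0.2753² + 0.0056² = 0.402971 + 0.007106 + 0.075790 + 0.000031 = 0.485898
B = 1 / 0.485898 = 2.0580

2.06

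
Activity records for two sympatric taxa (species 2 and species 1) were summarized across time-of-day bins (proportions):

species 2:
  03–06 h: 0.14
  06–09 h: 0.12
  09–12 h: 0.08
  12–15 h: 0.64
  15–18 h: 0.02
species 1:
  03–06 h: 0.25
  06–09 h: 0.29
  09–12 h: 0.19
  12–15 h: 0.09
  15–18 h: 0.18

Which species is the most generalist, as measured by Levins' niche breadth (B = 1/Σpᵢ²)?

species 1

Σp_2ᵢ² = 0.14² + 0.12² + 0.08² + 0.64² + 0.02² = 0.0196 + 0.0144 + 0.0064 + 0.4096 + 0.0004 = 0.4504
B_2 = 1 / 0.4504 = 2.2202
Σp_1ᵢ² = 0.25² + 0.29² + 0.19² + 0.09² + 0.18² = 0.0625 + 0.0841 + 0.0361 + 0.0081 + 0.0324 = 0.2232
B_1 = 1 / 0.2232 = 4.4803
Highest B → broadest niche (most generalist): species 1 (B = 4.48).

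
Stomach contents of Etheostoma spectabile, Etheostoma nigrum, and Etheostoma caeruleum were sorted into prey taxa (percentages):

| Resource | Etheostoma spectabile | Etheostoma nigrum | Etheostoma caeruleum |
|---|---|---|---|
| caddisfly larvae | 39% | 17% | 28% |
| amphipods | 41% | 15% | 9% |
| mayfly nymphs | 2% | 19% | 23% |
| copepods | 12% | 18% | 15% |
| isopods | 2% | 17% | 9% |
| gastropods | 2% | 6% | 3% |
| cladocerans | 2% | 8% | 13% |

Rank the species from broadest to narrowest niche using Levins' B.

Convert percentages to proportions (divide by 100).
Σp_specᵢ² = 0.39² + 0.41² + 0.02² + 0.12² + 0.02² + 0.02² + 0.02² = 0.1521 + 0.1681 + 0.0004 + 0.0144 + 0.0004 + 0.0004 + 0.0004 = 0.3362
B_spec = 1 / 0.3362 = 2.9744
Σp_nigrᵢ² = 0.17² + 0.15² + 0.19² + 0.18² + 0.17² + 0.06² + 0.08² = 0.0289 + 0.0225 + 0.0361 + 0.0324 + 0.0289 + 0.0036 + 0.0064 = 0.1588
B_nigr = 1 / 0.1588 = 6.2972
Σp_caerᵢ² = 0.28² + 0.09² + 0.23² + 0.15² + 0.09² + 0.03² + 0.13² = 0.0784 + 0.0081 + 0.0529 + 0.0225 + 0.0081 + 0.0009 + 0.0169 = 0.1878
B_caer = 1 / 0.1878 = 5.3248
Ranking by B (broadest → narrowest): Etheostoma nigrum (6.30) > Etheostoma caeruleum (5.32) > Etheostoma spectabile (2.97)

Etheostoma nigrum > Etheostoma caeruleum > Etheostoma spectabile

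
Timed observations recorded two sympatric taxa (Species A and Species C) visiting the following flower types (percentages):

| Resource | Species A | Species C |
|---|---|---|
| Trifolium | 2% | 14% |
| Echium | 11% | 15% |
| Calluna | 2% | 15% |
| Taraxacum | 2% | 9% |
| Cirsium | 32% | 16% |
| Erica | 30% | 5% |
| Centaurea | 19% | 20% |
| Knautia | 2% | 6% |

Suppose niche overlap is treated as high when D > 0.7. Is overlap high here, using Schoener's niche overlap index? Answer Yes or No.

Convert percentages to proportions (divide by 100).
Σ|p₁ᵢ − p₂ᵢ| = 0.12 + 0.04 + 0.13 + 0.07 + 0.16 + 0.25 + 0.01 + 0.04 = 0.82
D = 1 − ½ × 0.82 = 1 − 0.410 = 0.5900
D = 0.5900 < 0.7 → No.

No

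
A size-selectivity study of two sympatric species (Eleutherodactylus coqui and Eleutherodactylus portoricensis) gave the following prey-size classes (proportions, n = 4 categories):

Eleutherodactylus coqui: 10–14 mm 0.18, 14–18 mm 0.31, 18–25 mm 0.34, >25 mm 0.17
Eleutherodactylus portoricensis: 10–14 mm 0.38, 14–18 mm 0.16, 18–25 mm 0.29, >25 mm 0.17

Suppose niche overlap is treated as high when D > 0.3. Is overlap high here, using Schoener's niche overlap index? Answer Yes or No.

Σ|p₁ᵢ − p₂ᵢ| = 0.20 + 0.15 + 0.05 + 0.00 = 0.40
D = 1 − ½ × 0.40 = 1 − 0.200 = 0.8000
D = 0.8000 > 0.3 → Yes.

Yes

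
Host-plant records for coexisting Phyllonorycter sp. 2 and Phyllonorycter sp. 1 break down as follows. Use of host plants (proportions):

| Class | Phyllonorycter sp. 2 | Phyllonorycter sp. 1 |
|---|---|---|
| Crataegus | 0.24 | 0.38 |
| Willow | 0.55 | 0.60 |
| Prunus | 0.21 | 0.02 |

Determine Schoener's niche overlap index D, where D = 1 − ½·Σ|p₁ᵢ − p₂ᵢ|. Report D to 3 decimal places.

0.810

Σ|p₁ᵢ − p₂ᵢ| = 0.14 + 0.05 + 0.19 = 0.38
D = 1 − ½ × 0.38 = 1 − 0.190 = 0.81000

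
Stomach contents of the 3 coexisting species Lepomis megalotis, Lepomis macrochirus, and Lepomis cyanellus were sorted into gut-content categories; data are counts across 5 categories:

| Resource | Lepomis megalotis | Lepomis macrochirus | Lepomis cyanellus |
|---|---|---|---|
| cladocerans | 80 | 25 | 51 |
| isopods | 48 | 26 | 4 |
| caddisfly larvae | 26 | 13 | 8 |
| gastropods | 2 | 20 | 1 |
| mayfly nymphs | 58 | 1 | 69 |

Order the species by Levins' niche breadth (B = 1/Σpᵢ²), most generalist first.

Proportions for Lepomis megalotis (n=214): 80/214=0.3738, 48/214=0.2243, 26/214=0.1215, 2/214=0.0093, 58/214=0.2710
Proportions for Lepomis macrochirus (n=85): 25/85=0.2941, 26/85=0.3059, 13/85=0.1529, 20/85=0.2353, 1/85=0.0118
Proportions for Lepomis cyanellus (n=133): 51/133=0.3835, 4/133=0.0301, 8/133=0.0602, 1/133=0.0075, 69/133=0.5188
Σp_megaᵢ² = 0.3738² + 0.2243² + 0.1215² + 0.0093² + 0.2710² = 0.139726 + 0.050310 + 0.014762 + 0.000086 + 0.073441 = 0.278325
B_mega = 1 / 0.278325 = 3.5929
Σp_macrᵢ² = 0.2941² + 0.3059² + 0.1529² + 0.2353² + 0.0118² = 0.086495 + 0.093575 + 0.023378 + 0.055366 + 0.000139 = 0.258953
B_macr = 1 / 0.258953 = 3.8617
Σp_cyanᵢ² = 0.3835² + 0.0301² + 0.0602² + 0.0075² + 0.5188² = 0.147072 + 0.000906 + 0.003624 + 0.000056 + 0.269153 = 0.420811
B_cyan = 1 / 0.420811 = 2.3764
Ranking by B (broadest → narrowest): Lepomis macrochirus (3.86) > Lepomis megalotis (3.59) > Lepomis cyanellus (2.38)

Lepomis macrochirus > Lepomis megalotis > Lepomis cyanellus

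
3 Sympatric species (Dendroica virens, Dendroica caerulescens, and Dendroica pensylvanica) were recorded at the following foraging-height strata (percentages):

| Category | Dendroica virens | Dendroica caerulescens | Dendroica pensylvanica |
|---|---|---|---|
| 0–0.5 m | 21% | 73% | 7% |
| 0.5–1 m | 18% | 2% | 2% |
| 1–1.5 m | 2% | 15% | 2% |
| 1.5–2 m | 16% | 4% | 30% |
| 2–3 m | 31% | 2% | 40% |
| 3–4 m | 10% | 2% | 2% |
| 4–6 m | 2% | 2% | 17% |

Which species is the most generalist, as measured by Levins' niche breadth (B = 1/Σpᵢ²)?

Convert percentages to proportions (divide by 100).
Σp_vireᵢ² = 0.21² + 0.18² + 0.02² + 0.16² + 0.31² + 0.10² + 0.02² = 0.0441 + 0.0324 + 0.0004 + 0.0256 + 0.0961 + 0.0100 + 0.0004 = 0.2090
B_vire = 1 / 0.2090 = 4.7847
Σp_caerᵢ² = 0.73² + 0.02² + 0.15² + 0.04² + 0.02² + 0.02² + 0.02² = 0.5329 + 0.0004 + 0.0225 + 0.0016 + 0.0004 + 0.0004 + 0.0004 = 0.5586
B_caer = 1 / 0.5586 = 1.7902
Σp_pensᵢ² = 0.07² + 0.02² + 0.02² + 0.30² + 0.40² + 0.02² + 0.17² = 0.0049 + 0.0004 + 0.0004 + 0.0900 + 0.1600 + 0.0004 + 0.0289 = 0.2850
B_pens = 1 / 0.2850 = 3.5088
Highest B → broadest niche (most generalist): Dendroica virens (B = 4.78).

Dendroica virens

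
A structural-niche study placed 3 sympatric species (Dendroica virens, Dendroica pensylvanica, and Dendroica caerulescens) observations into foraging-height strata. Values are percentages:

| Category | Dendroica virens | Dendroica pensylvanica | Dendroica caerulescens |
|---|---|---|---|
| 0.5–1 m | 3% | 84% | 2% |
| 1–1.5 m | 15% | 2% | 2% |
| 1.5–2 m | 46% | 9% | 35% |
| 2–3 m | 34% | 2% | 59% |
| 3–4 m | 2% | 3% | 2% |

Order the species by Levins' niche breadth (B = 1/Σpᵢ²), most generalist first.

Convert percentages to proportions (divide by 100).
Σp_vireᵢ² = 0.03² + 0.15² + 0.46² + 0.34² + 0.02² = 0.0009 + 0.0225 + 0.2116 + 0.1156 + 0.0004 = 0.3510
B_vire = 1 / 0.3510 = 2.8490
Σp_pensᵢ² = 0.84² + 0.02² + 0.09² + 0.02² + 0.03² = 0.7056 + 0.0004 + 0.0081 + 0.0004 + 0.0009 = 0.7154
B_pens = 1 / 0.7154 = 1.3978
Σp_caerᵢ² = 0.02² + 0.02² + 0.35² + 0.59² + 0.02² = 0.0004 + 0.0004 + 0.1225 + 0.3481 + 0.0004 = 0.4718
B_caer = 1 / 0.4718 = 2.1195
Ranking by B (broadest → narrowest): Dendroica virens (2.85) > Dendroica caerulescens (2.12) > Dendroica pensylvanica (1.40)

Dendroica virens > Dendroica caerulescens > Dendroica pensylvanica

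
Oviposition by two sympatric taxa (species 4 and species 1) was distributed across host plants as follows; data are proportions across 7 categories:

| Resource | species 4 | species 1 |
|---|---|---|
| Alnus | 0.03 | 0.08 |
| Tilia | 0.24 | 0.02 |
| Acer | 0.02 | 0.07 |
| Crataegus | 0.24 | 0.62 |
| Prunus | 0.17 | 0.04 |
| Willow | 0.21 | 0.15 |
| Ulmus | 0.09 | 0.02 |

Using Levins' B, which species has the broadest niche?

Σp_4ᵢ² = 0.03² + 0.24² + 0.02² + 0.24² + 0.17² + 0.21² + 0.09² = 0.0009 + 0.0576 + 0.0004 + 0.0576 + 0.0289 + 0.0441 + 0.0081 = 0.1976
B_4 = 1 / 0.1976 = 5.0607
Σp_1ᵢ² = 0.08² + 0.02² + 0.07² + 0.62² + 0.04² + 0.15² + 0.02² = 0.0064 + 0.0004 + 0.0049 + 0.3844 + 0.0016 + 0.0225 + 0.0004 = 0.4206
B_1 = 1 / 0.4206 = 2.3776
Highest B → broadest niche (most generalist): species 4 (B = 5.06).

species 4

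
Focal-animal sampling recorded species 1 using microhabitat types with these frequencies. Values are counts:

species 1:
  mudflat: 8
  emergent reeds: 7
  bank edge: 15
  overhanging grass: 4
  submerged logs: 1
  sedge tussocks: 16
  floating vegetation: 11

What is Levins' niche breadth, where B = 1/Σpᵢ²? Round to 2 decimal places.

5.25

Proportions for species 1 (n=62): 8/62=0.1290, 7/62=0.1129, 15/62=0.2419, 4/62=0.0645, 1/62=0.0161, 16/62=0.2581, 11/62=0.1774
Σpᵢ² = 0.1290² + 0.1129² + 0.2419² + 0.0645² + 0.0161² + 0.2581² + 0.1774² = 0.016641 + 0.012746 + 0.058516 + 0.004160 + 0.000259 + 0.066616 + 0.031471 = 0.190409
B = 1 / 0.190409 = 5.2519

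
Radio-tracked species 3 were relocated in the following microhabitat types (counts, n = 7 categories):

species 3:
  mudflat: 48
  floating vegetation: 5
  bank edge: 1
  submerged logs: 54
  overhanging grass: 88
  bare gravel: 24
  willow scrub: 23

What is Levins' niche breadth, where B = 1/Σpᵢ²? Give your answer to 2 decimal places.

Proportions for species 3 (n=243): 48/243=0.1975, 5/243=0.0206, 1/243=0.0041, 54/243=0.2222, 88/243=0.3621, 24/243=0.0988, 23/243=0.0947
Σpᵢ² = 0.1975² + 0.0206² + 0.0041² + 0.2222² + 0.3621² + 0.0988² + 0.0947² = 0.039006 + 0.000424 + 0.000017 + 0.049373 + 0.131116 + 0.009761 + 0.008968 = 0.238665
B = 1 / 0.238665 = 4.1900

4.19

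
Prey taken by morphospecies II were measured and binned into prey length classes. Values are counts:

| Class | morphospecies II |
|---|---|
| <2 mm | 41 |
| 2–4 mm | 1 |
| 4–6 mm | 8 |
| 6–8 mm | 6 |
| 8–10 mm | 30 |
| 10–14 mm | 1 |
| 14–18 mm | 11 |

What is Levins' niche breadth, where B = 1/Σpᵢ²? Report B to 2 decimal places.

Proportions for morphospecies II (n=98): 41/98=0.4184, 1/98=0.0102, 8/98=0.0816, 6/98=0.0612, 30/98=0.3061, 1/98=0.0102, 11/98=0.1122
Σpᵢ² = 0.4184² + 0.0102² + 0.0816² + 0.0612² + 0.3061² + 0.0102² + 0.1122² = 0.175059 + 0.000104 + 0.006659 + 0.003745 + 0.093697 + 0.000104 + 0.012589 = 0.291957
B = 1 / 0.291957 = 3.4252

3.43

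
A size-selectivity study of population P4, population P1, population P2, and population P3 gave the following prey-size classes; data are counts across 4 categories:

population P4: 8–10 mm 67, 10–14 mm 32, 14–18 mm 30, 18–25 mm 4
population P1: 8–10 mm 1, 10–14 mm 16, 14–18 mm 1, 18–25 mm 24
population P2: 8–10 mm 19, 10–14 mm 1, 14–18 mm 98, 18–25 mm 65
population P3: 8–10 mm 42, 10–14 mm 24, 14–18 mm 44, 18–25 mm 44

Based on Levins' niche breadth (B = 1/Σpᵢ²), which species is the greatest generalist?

population P3

Proportions for population P4 (n=133): 67/133=0.5038, 32/133=0.2406, 30/133=0.2256, 4/133=0.0301
Proportions for population P1 (n=42): 1/42=0.0238, 16/42=0.3810, 1/42=0.0238, 24/42=0.5714
Proportions for population P2 (n=183): 19/183=0.1038, 1/183=0.0055, 98/183=0.5355, 65/183=0.3552
Proportions for population P3 (n=154): 42/154=0.2727, 24/154=0.1558, 44/154=0.2857, 44/154=0.2857
Σp_P4ᵢ² = 0.5038² + 0.2406² + 0.2256² + 0.0301² = 0.253814 + 0.057888 + 0.050895 + 0.000906 = 0.363503
B_P4 = 1 / 0.363503 = 2.7510
Σp_P1ᵢ² = 0.0238² + 0.3810² + 0.0238² + 0.5714² = 0.000566 + 0.145161 + 0.000566 + 0.326498 = 0.472791
B_P1 = 1 / 0.472791 = 2.1151
Σp_P2ᵢ² = 0.1038² + 0.0055² + 0.5355² + 0.3552² = 0.010774 + 0.000030 + 0.286760 + 0.126167 = 0.423731
B_P2 = 1 / 0.423731 = 2.3600
Σp_P3ᵢ² = 0.2727² + 0.1558² + 0.2857² + 0.2857² = 0.074365 + 0.024274 + 0.081624 + 0.081624 = 0.261887
B_P3 = 1 / 0.261887 = 3.8184
Highest B → broadest niche (most generalist): population P3 (B = 3.82).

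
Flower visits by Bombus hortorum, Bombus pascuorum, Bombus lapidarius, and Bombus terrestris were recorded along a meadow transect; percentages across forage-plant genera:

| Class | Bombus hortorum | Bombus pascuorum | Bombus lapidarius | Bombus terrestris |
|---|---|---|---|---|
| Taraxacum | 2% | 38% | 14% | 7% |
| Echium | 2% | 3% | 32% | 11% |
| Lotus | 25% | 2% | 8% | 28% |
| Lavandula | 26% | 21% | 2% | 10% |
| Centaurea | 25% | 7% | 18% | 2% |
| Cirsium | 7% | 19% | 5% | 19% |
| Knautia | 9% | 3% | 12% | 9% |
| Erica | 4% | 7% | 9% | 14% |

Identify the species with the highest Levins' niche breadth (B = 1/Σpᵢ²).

Convert percentages to proportions (divide by 100).
Σp_hortᵢ² = 0.02² + 0.02² + 0.25² + 0.26² + 0.25² + 0.07² + 0.09² + 0.04² = 0.0004 + 0.0004 + 0.0625 + 0.0676 + 0.0625 + 0.0049 + 0.0081 + 0.0016 = 0.2080
B_hort = 1 / 0.2080 = 4.8077
Σp_pascᵢ² = 0.38² + 0.03² + 0.02² + 0.21² + 0.07² + 0.19² + 0.03² + 0.07² = 0.1444 + 0.0009 + 0.0004 + 0.0441 + 0.0049 + 0.0361 + 0.0009 + 0.0049 = 0.2366
B_pasc = 1 / 0.2366 = 4.2265
Σp_lapiᵢ² = 0.14² + 0.32² + 0.08² + 0.02² + 0.18² + 0.05² + 0.12² + 0.09² = 0.0196 + 0.1024 + 0.0064 + 0.0004 + 0.0324 + 0.0025 + 0.0144 + 0.0081 = 0.1862
B_lapi = 1 / 0.1862 = 5.3706
Σp_terrᵢ² = 0.07² + 0.11² + 0.28² + 0.10² + 0.02² + 0.19² + 0.09² + 0.14² = 0.0049 + 0.0121 + 0.0784 + 0.0100 + 0.0004 + 0.0361 + 0.0081 + 0.0196 = 0.1696
B_terr = 1 / 0.1696 = 5.8962
Highest B → broadest niche (most generalist): Bombus terrestris (B = 5.90).

Bombus terrestris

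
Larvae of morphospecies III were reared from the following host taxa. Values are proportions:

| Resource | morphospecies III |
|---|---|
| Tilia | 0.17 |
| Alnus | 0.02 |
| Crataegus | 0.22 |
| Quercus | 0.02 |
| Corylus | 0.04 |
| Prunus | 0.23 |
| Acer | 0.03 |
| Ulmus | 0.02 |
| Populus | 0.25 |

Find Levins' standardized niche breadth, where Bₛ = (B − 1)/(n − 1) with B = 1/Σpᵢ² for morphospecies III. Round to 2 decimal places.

Σpᵢ² = 0.17² + 0.02² + 0.22² + 0.02² + 0.04² + 0.23² + 0.03² + 0.02² + 0.25² = 0.0289 + 0.0004 + 0.0484 + 0.0004 + 0.0016 + 0.0529 + 0.0009 + 0.0004 + 0.0625 = 0.1964
B = 1 / 0.1964 = 5.0916
Bₛ = (B − 1)/(n − 1) = (5.0916 − 1)/(9 − 1) = 4.0916/8 = 0.5115

0.51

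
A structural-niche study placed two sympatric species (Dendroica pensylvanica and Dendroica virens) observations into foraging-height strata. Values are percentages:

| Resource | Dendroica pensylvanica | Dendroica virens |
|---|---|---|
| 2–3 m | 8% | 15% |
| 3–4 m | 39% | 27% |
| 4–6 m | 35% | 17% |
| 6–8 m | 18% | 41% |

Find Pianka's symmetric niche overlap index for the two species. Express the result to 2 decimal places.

Convert percentages to proportions (divide by 100).
Σ p₁ᵢp₂ᵢ = 0.0120 + 0.1053 + 0.0595 + 0.0738 = 0.2506
Σp_1ᵢ² = 0.08² + 0.39² + 0.35² + 0.18² = 0.0064 + 0.1521 + 0.1225 + 0.0324 = 0.3134
Σp_2ᵢ² = 0.15² + 0.27² + 0.17² + 0.41² = 0.0225 + 0.0729 + 0.0289 + 0.1681 = 0.2924
O = 0.2506 / √(0.3134 × 0.2924) = 0.2506 / 0.30272 = 0.8278

0.83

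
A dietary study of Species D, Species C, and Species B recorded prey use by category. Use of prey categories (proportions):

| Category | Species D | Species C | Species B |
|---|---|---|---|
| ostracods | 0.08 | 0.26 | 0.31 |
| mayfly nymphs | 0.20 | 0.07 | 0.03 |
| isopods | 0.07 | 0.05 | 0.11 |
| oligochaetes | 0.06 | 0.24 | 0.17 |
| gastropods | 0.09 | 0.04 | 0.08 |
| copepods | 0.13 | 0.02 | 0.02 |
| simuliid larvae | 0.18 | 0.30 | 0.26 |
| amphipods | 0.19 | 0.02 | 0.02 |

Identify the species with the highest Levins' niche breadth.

Species D

Σp_Dᵢ² = 0.08² + 0.20² + 0.07² + 0.06² + 0.09² + 0.13² + 0.18² + 0.19² = 0.0064 + 0.0400 + 0.0049 + 0.0036 + 0.0081 + 0.0169 + 0.0324 + 0.0361 = 0.1484
B_D = 1 / 0.1484 = 6.7385
Σp_Cᵢ² = 0.26² + 0.07² + 0.05² + 0.24² + 0.04² + 0.02² + 0.30² + 0.02² = 0.0676 + 0.0049 + 0.0025 + 0.0576 + 0.0016 + 0.0004 + 0.0900 + 0.0004 = 0.2250
B_C = 1 / 0.2250 = 4.4444
Σp_Bᵢ² = 0.31² + 0.03² + 0.11² + 0.17² + 0.08² + 0.02² + 0.26² + 0.02² = 0.0961 + 0.0009 + 0.0121 + 0.0289 + 0.0064 + 0.0004 + 0.0676 + 0.0004 = 0.2128
B_B = 1 / 0.2128 = 4.6992
Highest B → broadest niche (most generalist): Species D (B = 6.74).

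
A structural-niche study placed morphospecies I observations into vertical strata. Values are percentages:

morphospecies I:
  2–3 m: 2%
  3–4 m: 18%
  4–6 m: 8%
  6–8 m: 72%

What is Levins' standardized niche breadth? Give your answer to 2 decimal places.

0.26

Convert percentages to proportions (divide by 100).
Σpᵢ² = 0.02² + 0.18² + 0.08² + 0.72² = 0.0004 + 0.0324 + 0.0064 + 0.5184 = 0.5576
B = 1 / 0.5576 = 1.7934
Bₛ = (B − 1)/(n − 1) = (1.7934 − 1)/(4 − 1) = 0.7934/3 = 0.2645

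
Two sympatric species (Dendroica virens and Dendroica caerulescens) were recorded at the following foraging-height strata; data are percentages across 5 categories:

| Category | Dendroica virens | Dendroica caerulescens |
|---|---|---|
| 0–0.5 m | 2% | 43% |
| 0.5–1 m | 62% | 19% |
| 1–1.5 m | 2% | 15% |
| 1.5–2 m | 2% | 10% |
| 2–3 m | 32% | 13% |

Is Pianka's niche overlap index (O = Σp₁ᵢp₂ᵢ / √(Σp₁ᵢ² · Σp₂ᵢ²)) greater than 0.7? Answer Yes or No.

Convert percentages to proportions (divide by 100).
Σ p₁ᵢp₂ᵢ = 0.0086 + 0.1178 + 0.0030 + 0.0020 + 0.0416 = 0.1730
Σp_1ᵢ² = 0.02² + 0.62² + 0.02² + 0.02² + 0.32² = 0.0004 + 0.3844 + 0.0004 + 0.0004 + 0.1024 = 0.4880
Σp_2ᵢ² = 0.43² + 0.19² + 0.15² + 0.10² + 0.13² = 0.1849 + 0.0361 + 0.0225 + 0.0100 + 0.0169 = 0.2704
O = 0.1730 / √(0.4880 × 0.2704) = 0.1730 / 0.36326 = 0.4762
O = 0.4762 < 0.7 → No.

No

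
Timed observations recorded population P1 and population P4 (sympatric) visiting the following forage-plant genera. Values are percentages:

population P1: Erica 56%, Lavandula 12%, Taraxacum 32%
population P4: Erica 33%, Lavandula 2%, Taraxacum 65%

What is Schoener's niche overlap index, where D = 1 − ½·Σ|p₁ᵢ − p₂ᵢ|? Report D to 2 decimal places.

Convert percentages to proportions (divide by 100).
Σ|p₁ᵢ − p₂ᵢ| = 0.23 + 0.10 + 0.33 = 0.66
D = 1 − ½ × 0.66 = 1 − 0.330 = 0.6700

0.67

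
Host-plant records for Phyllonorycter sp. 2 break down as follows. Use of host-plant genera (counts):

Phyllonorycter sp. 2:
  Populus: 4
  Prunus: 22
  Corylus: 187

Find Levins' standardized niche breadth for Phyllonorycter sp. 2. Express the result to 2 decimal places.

Proportions for Phyllonorycter sp. 2 (n=213): 4/213=0.0188, 22/213=0.1033, 187/213=0.8779
Σpᵢ² = 0.0188² + 0.1033² + 0.8779² = 0.000353 + 0.010671 + 0.770708 = 0.781732
B = 1 / 0.781732 = 1.2792
Bₛ = (B − 1)/(n − 1) = (1.2792 − 1)/(3 − 1) = 0.2792/2 = 0.1396

0.14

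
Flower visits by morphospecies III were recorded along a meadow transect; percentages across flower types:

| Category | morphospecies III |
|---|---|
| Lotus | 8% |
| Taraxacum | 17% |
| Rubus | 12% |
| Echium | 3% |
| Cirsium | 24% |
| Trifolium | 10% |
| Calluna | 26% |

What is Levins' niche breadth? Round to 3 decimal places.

Convert percentages to proportions (divide by 100).
Σpᵢ² = 0.08² + 0.17² + 0.12² + 0.03² + 0.24² + 0.10² + 0.26² = 0.0064 + 0.0289 + 0.0144 + 0.0009 + 0.0576 + 0.0100 + 0.0676 = 0.1858
B = 1 / 0.1858 = 5.38213

5.382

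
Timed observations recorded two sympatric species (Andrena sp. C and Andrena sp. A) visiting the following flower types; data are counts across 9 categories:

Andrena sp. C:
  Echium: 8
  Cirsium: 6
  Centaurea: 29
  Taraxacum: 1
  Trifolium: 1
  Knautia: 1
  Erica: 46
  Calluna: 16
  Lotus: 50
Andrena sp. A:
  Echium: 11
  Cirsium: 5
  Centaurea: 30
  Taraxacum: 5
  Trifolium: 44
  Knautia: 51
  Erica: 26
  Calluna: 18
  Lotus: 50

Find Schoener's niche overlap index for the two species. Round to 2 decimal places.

Proportions for Andrena sp. C (n=158): 8/158=0.0506, 6/158=0.0380, 29/158=0.1835, 1/158=0.0063, 1/158=0.0063, 1/158=0.0063, 46/158=0.2911, 16/158=0.1013, 50/158=0.3165
Proportions for Andrena sp. A (n=240): 11/240=0.0458, 5/240=0.0208, 30/240=0.1250, 5/240=0.0208, 44/240=0.1833, 51/240=0.2125, 26/240=0.1083, 18/240=0.0750, 50/240=0.2083
Σ|p₁ᵢ − p₂ᵢ| = 0.0048 + 0.0172 + 0.0585 + 0.0145 + 0.1770 + 0.2062 + 0.1828 + 0.0263 + 0.1082 = 0.7955
D = 1 − ½ × 0.7955 = 1 − 0.39775 = 0.60225

0.60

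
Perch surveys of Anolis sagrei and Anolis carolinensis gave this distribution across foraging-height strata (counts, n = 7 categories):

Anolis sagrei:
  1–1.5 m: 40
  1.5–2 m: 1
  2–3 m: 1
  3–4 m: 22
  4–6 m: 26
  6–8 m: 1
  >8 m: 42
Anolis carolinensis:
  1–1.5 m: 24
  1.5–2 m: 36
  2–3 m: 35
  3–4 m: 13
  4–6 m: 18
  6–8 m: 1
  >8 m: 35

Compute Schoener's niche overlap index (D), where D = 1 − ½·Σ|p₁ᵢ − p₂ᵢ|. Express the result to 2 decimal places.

Proportions for Anolis sagrei (n=133): 40/133=0.3008, 1/133=0.0075, 1/133=0.0075, 22/133=0.1654, 26/133=0.1955, 1/133=0.0075, 42/133=0.3158
Proportions for Anolis carolinensis (n=162): 24/162=0.1481, 36/162=0.2222, 35/162=0.2160, 13/162=0.0802, 18/162=0.1111, 1/162=0.0062, 35/162=0.2160
Σ|p₁ᵢ − p₂ᵢ| = 0.1527 + 0.2147 + 0.2085 + 0.0852 + 0.0844 + 0.0013 + 0.0998 = 0.8466
D = 1 − ½ × 0.8466 = 1 − 0.42330 = 0.57670

0.58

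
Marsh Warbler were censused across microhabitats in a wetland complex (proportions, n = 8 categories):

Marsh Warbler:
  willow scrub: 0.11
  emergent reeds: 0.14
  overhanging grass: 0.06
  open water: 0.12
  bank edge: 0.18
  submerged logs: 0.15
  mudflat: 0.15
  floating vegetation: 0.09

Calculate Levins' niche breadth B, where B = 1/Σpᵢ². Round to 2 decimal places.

Σpᵢ² = 0.11² + 0.14² + 0.06² + 0.12² + 0.18² + 0.15² + 0.15² + 0.09² = 0.0121 + 0.0196 + 0.0036 + 0.0144 + 0.0324 + 0.0225 + 0.0225 + 0.0081 = 0.1352
B = 1 / 0.1352 = 7.3964

7.40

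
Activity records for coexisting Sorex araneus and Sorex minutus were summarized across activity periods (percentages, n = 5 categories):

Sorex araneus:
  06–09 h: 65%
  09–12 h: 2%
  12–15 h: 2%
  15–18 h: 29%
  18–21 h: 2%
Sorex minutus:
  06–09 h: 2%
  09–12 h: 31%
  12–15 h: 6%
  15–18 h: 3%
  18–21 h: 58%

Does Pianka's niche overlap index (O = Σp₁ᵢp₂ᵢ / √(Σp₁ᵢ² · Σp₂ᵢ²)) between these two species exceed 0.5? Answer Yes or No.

Convert percentages to proportions (divide by 100).
Σ p₁ᵢp₂ᵢ = 0.0130 + 0.0062 + 0.0012 + 0.0087 + 0.0116 = 0.0407
Σp_1ᵢ² = 0.65² + 0.02² + 0.02² + 0.29² + 0.02² = 0.4225 + 0.0004 + 0.0004 + 0.0841 + 0.0004 = 0.5078
Σp_2ᵢ² = 0.02² + 0.31² + 0.06² + 0.03² + 0.58² = 0.0004 + 0.0961 + 0.0036 + 0.0009 + 0.3364 = 0.4374
O = 0.0407 / √(0.5078 × 0.4374) = 0.0407 / 0.47129 = 0.0864
O = 0.0864 < 0.5 → No.

No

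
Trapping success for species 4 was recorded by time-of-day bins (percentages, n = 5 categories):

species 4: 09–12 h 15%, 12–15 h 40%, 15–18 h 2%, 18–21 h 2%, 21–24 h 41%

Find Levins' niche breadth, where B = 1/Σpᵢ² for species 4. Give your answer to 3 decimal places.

2.846

Convert percentages to proportions (divide by 100).
Σpᵢ² = 0.15² + 0.40² + 0.02² + 0.02² + 0.41² = 0.0225 + 0.1600 + 0.0004 + 0.0004 + 0.1681 = 0.3514
B = 1 / 0.3514 = 2.84576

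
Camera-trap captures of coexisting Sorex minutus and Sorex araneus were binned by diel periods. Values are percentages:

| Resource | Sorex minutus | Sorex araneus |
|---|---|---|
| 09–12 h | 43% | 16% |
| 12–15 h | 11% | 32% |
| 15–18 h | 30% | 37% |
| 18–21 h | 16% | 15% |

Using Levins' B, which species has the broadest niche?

Sorex araneus

Convert percentages to proportions (divide by 100).
Σp_minuᵢ² = 0.43² + 0.11² + 0.30² + 0.16² = 0.1849 + 0.0121 + 0.0900 + 0.0256 = 0.3126
B_minu = 1 / 0.3126 = 3.1990
Σp_aranᵢ² = 0.16² + 0.32² + 0.37² + 0.15² = 0.0256 + 0.1024 + 0.1369 + 0.0225 = 0.2874
B_aran = 1 / 0.2874 = 3.4795
Highest B → broadest niche (most generalist): Sorex araneus (B = 3.48).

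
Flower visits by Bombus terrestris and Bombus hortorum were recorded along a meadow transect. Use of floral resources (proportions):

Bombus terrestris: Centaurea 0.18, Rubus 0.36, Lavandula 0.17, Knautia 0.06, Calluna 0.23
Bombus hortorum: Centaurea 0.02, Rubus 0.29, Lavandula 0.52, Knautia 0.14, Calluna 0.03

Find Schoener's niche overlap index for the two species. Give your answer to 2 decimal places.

0.57

Σ|p₁ᵢ − p₂ᵢ| = 0.16 + 0.07 + 0.35 + 0.08 + 0.20 = 0.86
D = 1 − ½ × 0.86 = 1 − 0.430 = 0.5700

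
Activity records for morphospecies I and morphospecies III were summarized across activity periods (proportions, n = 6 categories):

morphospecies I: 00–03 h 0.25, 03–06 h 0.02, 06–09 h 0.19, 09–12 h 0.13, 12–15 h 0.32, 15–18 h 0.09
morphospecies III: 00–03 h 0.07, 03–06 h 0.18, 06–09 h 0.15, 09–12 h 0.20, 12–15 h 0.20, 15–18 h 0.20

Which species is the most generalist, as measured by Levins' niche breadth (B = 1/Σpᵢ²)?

Σp_Iᵢ² = 0.25² + 0.02² + 0.19² + 0.13² + 0.32² + 0.09² = 0.0625 + 0.0004 + 0.0361 + 0.0169 + 0.1024 + 0.0081 = 0.2264
B_I = 1 / 0.2264 = 4.4170
Σp_IIIᵢ² = 0.07² + 0.18² + 0.15² + 0.20² + 0.20² + 0.20² = 0.0049 + 0.0324 + 0.0225 + 0.0400 + 0.0400 + 0.0400 = 0.1798
B_III = 1 / 0.1798 = 5.5617
Highest B → broadest niche (most generalist): morphospecies III (B = 5.56).

morphospecies III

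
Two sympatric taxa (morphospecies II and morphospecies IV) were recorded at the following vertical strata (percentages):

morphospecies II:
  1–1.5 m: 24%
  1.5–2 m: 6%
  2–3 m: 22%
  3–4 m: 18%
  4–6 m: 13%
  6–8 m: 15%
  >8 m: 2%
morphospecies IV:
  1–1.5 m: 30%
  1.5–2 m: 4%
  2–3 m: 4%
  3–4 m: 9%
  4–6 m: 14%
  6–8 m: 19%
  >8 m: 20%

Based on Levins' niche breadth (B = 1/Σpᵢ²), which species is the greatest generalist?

morphospecies II

Convert percentages to proportions (divide by 100).
Σp_IIᵢ² = 0.24² + 0.06² + 0.22² + 0.18² + 0.13² + 0.15² + 0.02² = 0.0576 + 0.0036 + 0.0484 + 0.0324 + 0.0169 + 0.0225 + 0.0004 = 0.1818
B_II = 1 / 0.1818 = 5.5006
Σp_IVᵢ² = 0.30² + 0.04² + 0.04² + 0.09² + 0.14² + 0.19² + 0.20² = 0.0900 + 0.0016 + 0.0016 + 0.0081 + 0.0196 + 0.0361 + 0.0400 = 0.1970
B_IV = 1 / 0.1970 = 5.0761
Highest B → broadest niche (most generalist): morphospecies II (B = 5.50).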